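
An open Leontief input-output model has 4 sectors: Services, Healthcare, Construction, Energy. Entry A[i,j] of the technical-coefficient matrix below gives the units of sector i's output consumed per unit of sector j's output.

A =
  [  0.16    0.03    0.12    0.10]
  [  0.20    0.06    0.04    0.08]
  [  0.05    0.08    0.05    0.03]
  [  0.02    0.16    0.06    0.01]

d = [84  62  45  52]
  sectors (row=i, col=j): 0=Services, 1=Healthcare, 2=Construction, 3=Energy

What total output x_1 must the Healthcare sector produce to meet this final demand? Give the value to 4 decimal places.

Form M = I − A:
  [  0.84   -0.03   -0.12   -0.10]
  [ -0.20    0.94   -0.04   -0.08]
  [ -0.05   -0.08    0.95   -0.03]
  [ -0.02   -0.16   -0.06    0.99]
Leontief inverse L = M⁻¹:
  [  1.2217    0.0760    0.1660    0.1346]
  [  0.2700    1.1002    0.0879    0.1188]
  [  0.0894    0.1025    1.0714    0.0498]
  [  0.0737    0.1856    0.0825    1.0350]
Total output x = L · d:
  x_0 = 1.2217·84 + 0.0760·62 + 0.1660·45 + 0.1346·52 = 121.8018
  x_1 = 0.2700·84 + 1.1002·62 + 0.0879·45 + 0.1188·52 = 101.0271
  x_2 = 0.0894·84 + 0.1025·62 + 1.0714·45 + 0.0498·52 = 64.6623
  x_3 = 0.0737·84 + 0.1856·62 + 0.0825·45 + 1.0350·52 = 75.2324

101.0271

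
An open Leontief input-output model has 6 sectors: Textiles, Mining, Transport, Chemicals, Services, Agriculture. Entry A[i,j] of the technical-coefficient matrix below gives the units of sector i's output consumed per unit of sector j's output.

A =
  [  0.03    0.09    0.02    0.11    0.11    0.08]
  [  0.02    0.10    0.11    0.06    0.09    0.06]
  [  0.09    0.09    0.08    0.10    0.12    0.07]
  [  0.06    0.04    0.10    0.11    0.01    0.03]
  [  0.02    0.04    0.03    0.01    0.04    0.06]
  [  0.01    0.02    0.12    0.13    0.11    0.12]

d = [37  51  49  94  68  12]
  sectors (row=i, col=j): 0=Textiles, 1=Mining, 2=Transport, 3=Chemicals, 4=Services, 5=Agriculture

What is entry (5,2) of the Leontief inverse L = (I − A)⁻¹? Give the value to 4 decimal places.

Form M = I − A:
  [  0.97   -0.09   -0.02   -0.11   -0.11   -0.08]
  [ -0.02    0.90   -0.11   -0.06   -0.09   -0.06]
  [ -0.09   -0.09    0.92   -0.10   -0.12   -0.07]
  [ -0.06   -0.04   -0.10    0.89   -0.01   -0.03]
  [ -0.02   -0.04   -0.03   -0.01    0.96   -0.06]
  [ -0.01   -0.02   -0.12   -0.13   -0.11    0.88]
Leontief inverse L = M⁻¹:
  [  1.0560    0.1309    0.0788    0.1687    0.1595    0.1278]
  [  0.0512    1.1477    0.1708    0.1207    0.1488    0.1108]
  [  0.1258    0.1467    1.1497    0.1760    0.1888    0.1318]
  [  0.0896    0.0798    0.1493    1.1676    0.0565    0.0691]
  [  0.0320    0.0601    0.0582    0.0391    1.0685    0.0858]
  [  0.0476    0.0669    0.1909    0.2060    0.1728    1.1792]
Total output x = L · d:
  x_0 = 1.0560·37 + 0.1309·51 + 0.0788·49 + 0.1687·94 + 0.1595·68 + 0.1278·12 = 77.8446
  x_1 = 0.0512·37 + 1.1477·51 + 0.1708·49 + 0.1207·94 + 0.1488·68 + 0.1108·12 = 91.5903
  x_2 = 0.1258·37 + 0.1467·51 + 1.1497·49 + 0.1760·94 + 0.1888·68 + 0.1318·12 = 99.4370
  x_3 = 0.0896·37 + 0.0798·51 + 0.1493·49 + 1.1676·94 + 0.0565·68 + 0.0691·12 = 129.1196
  x_4 = 0.0320·37 + 0.0601·51 + 0.0582·49 + 0.0391·94 + 1.0685·68 + 0.0858·12 = 84.4609
  x_5 = 0.0476·37 + 0.0669·51 + 0.1909·49 + 0.2060·94 + 0.1728·68 + 1.1792·12 = 59.7942

L[5,2] = 0.1909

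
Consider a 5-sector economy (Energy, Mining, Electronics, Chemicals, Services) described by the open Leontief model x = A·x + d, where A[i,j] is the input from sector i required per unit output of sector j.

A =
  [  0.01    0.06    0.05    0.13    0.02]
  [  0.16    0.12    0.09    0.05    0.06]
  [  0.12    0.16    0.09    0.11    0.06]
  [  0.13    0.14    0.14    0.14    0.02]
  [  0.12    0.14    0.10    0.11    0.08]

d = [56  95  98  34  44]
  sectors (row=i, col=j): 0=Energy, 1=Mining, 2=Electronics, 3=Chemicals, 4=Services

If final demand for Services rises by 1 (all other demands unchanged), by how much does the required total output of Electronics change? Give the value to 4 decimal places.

Form M = I − A:
  [  0.99   -0.06   -0.05   -0.13   -0.02]
  [ -0.16    0.88   -0.09   -0.05   -0.06]
  [ -0.12   -0.16    0.91   -0.11   -0.06]
  [ -0.13   -0.14   -0.14    0.86   -0.02]
  [ -0.12   -0.14   -0.10   -0.11    0.92]
Leontief inverse L = M⁻¹:
  [  1.0738    0.1292    0.1055    0.1888    0.0428]
  [  0.2486    1.2222    0.1674    0.1427    0.0991]
  [  0.2303    0.2822    1.1843    0.2162    0.1053]
  [  0.2457    0.2706    0.2406    1.2549    0.0660]
  [  0.2323    0.2659    0.1967    0.2199    1.1270]
Total output x = L · d:
  x_0 = 1.0738·56 + 0.1292·95 + 0.1055·98 + 0.1888·34 + 0.0428·44 = 91.0485
  x_1 = 0.2486·56 + 1.2222·95 + 0.1674·98 + 0.1427·34 + 0.0991·44 = 155.6504
  x_2 = 0.2303·56 + 0.2822·95 + 1.1843·98 + 0.2162·34 + 0.1053·44 = 167.7510
  x_3 = 0.2457·56 + 0.2706·95 + 0.2406·98 + 1.2549·34 + 0.0660·44 = 108.6101
  x_4 = 0.2323·56 + 0.2659·95 + 0.1967·98 + 0.2199·34 + 1.1270·44 = 114.6077
Δx_2 = L[2,4] · Δd_4 = 0.1053 · 1 = 0.1053

0.1053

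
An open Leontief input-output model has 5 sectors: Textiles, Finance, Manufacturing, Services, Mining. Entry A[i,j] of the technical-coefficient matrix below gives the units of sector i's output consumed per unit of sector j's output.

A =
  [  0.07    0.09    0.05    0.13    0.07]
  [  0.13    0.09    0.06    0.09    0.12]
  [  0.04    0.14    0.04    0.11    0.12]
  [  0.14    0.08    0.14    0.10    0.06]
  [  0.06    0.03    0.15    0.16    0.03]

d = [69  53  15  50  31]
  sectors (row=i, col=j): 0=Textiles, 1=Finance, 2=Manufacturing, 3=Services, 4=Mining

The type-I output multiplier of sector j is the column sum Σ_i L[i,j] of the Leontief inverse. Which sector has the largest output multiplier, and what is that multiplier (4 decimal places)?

Form M = I − A:
  [  0.93   -0.09   -0.05   -0.13   -0.07]
  [ -0.13    0.91   -0.06   -0.09   -0.12]
  [ -0.04   -0.14    0.96   -0.11   -0.12]
  [ -0.14   -0.08   -0.14    0.90   -0.06]
  [ -0.06   -0.03   -0.15   -0.16    0.97]
Leontief inverse L = M⁻¹:
  [  1.1435    0.1553    0.1215    0.2187    0.1303]
  [  0.2110    1.1653    0.1423    0.1980    0.1892]
  [  0.1207    0.2088    1.1205    0.2083    0.1860]
  [  0.2243    0.1673    0.2206    1.2119    0.1391]
  [  0.1329    0.1055    0.2216    0.2518    1.0966]
Total output x = L · d:
  x_0 = 1.1435·69 + 0.1553·53 + 0.1215·15 + 0.2187·50 + 0.1303·31 = 103.9347
  x_1 = 0.2110·69 + 1.1653·53 + 0.1423·15 + 0.1980·50 + 0.1892·31 = 94.2258
  x_2 = 0.1207·69 + 0.2088·53 + 1.1205·15 + 0.2083·50 + 0.1860·31 = 52.3864
  x_3 = 0.2243·69 + 0.1673·53 + 0.2206·15 + 1.2119·50 + 0.1391·31 = 92.5592
  x_4 = 0.1329·69 + 0.1055·53 + 0.2216·15 + 0.2518·50 + 1.0966·31 = 64.6704
Output multipliers (column sums of L):
  Textiles: 1.8325
  Finance: 1.8022
  Manufacturing: 1.8264
  Services: 2.0888
  Mining: 1.7413

Services (2.0888)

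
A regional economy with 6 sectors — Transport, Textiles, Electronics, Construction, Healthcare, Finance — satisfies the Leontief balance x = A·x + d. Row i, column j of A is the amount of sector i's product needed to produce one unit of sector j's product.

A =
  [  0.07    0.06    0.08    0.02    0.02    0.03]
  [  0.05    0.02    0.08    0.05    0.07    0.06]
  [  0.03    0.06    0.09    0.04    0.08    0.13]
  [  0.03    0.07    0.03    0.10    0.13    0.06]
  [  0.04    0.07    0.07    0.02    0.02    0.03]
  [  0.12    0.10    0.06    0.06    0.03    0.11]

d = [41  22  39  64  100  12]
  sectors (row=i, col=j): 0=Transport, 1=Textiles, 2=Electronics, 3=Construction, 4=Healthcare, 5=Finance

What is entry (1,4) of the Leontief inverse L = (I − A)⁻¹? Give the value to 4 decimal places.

L[1,4] = 0.0994

Form M = I − A:
  [  0.93   -0.06   -0.08   -0.02   -0.02   -0.03]
  [ -0.05    0.98   -0.08   -0.05   -0.07   -0.06]
  [ -0.03   -0.06    0.91   -0.04   -0.08   -0.13]
  [ -0.03   -0.07   -0.03    0.90   -0.13   -0.06]
  [ -0.04   -0.07   -0.07   -0.02    0.98   -0.03]
  [ -0.12   -0.10   -0.06   -0.06   -0.03    0.89]
Leontief inverse L = M⁻¹:
  [  1.0949    0.0864    0.1128    0.0394    0.0449    0.0634]
  [  0.0799    1.0550    0.1164    0.0744    0.0994    0.0992]
  [  0.0737    0.1067    1.1384    0.0731    0.1174    0.1848]
  [  0.0654    0.1118    0.0726    1.1326    0.1686    0.1024]
  [  0.0621    0.0933    0.0992    0.0382    1.0434    0.0606]
  [  0.1681    0.1481    0.1133    0.0962    0.0717    1.1647]
Total output x = L · d:
  x_0 = 1.0949·41 + 0.0864·22 + 0.1128·39 + 0.0394·64 + 0.0449·100 + 0.0634·12 = 58.9611
  x_1 = 0.0799·41 + 1.0550·22 + 0.1164·39 + 0.0744·64 + 0.0994·100 + 0.0992·12 = 46.9167
  x_2 = 0.0737·41 + 0.1067·22 + 1.1384·39 + 0.0731·64 + 0.1174·100 + 0.1848·12 = 68.4033
  x_3 = 0.0654·41 + 0.1118·22 + 0.0726·39 + 1.1326·64 + 0.1686·100 + 0.1024·12 = 98.5492
  x_4 = 0.0621·41 + 0.0933·22 + 0.0992·39 + 0.0382·64 + 1.0434·100 + 0.0606·12 = 115.9774
  x_5 = 0.1681·41 + 0.1481·22 + 0.1133·39 + 0.0962·64 + 0.0717·100 + 1.1647·12 = 41.8691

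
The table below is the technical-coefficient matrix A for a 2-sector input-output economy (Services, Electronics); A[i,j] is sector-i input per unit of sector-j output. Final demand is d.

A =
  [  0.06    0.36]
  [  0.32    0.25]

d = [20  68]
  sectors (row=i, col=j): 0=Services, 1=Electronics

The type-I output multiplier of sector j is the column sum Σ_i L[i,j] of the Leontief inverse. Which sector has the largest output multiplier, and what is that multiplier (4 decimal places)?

Electronics (2.2041)

Form M = I − A:
  [  0.94   -0.36]
  [ -0.32    0.75]
Leontief inverse L = M⁻¹:
  [  1.2716    0.6104]
  [  0.5426    1.5938]
Total output x = L · d:
  x_0 = 1.2716·20 + 0.6104·68 = 66.9379
  x_1 = 0.5426·20 + 1.5938·68 = 119.2269
Output multipliers (column sums of L):
  Services: 1.8142
  Electronics: 2.2041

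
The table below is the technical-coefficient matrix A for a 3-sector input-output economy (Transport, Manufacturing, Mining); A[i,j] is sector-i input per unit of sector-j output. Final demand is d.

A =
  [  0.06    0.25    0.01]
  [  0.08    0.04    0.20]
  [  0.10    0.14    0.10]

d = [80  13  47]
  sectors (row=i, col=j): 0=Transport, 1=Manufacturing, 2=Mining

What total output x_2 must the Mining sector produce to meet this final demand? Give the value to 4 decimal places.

68.3733

Form M = I − A:
  [  0.94   -0.25   -0.01]
  [ -0.08    0.96   -0.20]
  [ -0.10   -0.14    0.90]
Leontief inverse L = M⁻¹:
  [  1.0974    0.2972    0.0782]
  [  0.1208    1.1093    0.2478]
  [  0.1407    0.2056    1.1584]
Total output x = L · d:
  x_0 = 1.0974·80 + 0.2972·13 + 0.0782·47 = 95.3366
  x_1 = 0.1208·80 + 1.1093·13 + 0.2478·47 = 35.7308
  x_2 = 0.1407·80 + 0.2056·13 + 1.1584·47 = 68.3733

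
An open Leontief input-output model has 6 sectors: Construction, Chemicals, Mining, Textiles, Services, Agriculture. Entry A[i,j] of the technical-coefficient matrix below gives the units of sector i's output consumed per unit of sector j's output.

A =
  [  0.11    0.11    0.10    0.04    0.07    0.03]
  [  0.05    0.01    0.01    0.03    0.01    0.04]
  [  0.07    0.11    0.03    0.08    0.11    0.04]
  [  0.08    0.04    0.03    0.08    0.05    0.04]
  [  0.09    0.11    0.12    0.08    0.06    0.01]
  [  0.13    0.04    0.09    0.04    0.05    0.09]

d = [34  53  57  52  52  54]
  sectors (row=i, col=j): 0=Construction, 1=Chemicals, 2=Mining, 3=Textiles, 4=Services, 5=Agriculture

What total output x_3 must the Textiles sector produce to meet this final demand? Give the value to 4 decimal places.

77.1134

Form M = I − A:
  [  0.89   -0.11   -0.10   -0.04   -0.07   -0.03]
  [ -0.05    0.99   -0.01   -0.03   -0.01   -0.04]
  [ -0.07   -0.11    0.97   -0.08   -0.11   -0.04]
  [ -0.08   -0.04   -0.03    0.92   -0.05   -0.04]
  [ -0.09   -0.11   -0.12   -0.08    0.94   -0.01]
  [ -0.13   -0.04   -0.09   -0.04   -0.05    0.91]
Leontief inverse L = M⁻¹:
  [  1.1712    0.1643    0.1442    0.0811    0.1132    0.0570]
  [  0.0737    1.0279    0.0273    0.0435    0.0246    0.0510]
  [  0.1284    0.1573    1.0737    0.1197    0.1467    0.0652]
  [  0.1260    0.0772    0.0636    1.1100    0.0799    0.0600]
  [  0.1500    0.1637    0.1610    0.1235    1.1041    0.0368]
  [  0.1970    0.0966    0.1396    0.0809    0.0959    1.1204]
Total output x = L · d:
  x_0 = 1.1712·34 + 0.1643·53 + 0.1442·57 + 0.0811·52 + 0.1132·52 + 0.0570·54 = 69.9357
  x_1 = 0.0737·34 + 1.0279·53 + 0.0273·57 + 0.0435·52 + 0.0246·52 + 0.0510·54 = 64.8381
  x_2 = 0.1284·34 + 0.1573·53 + 1.0737·57 + 0.1197·52 + 0.1467·52 + 0.0652·54 = 91.2789
  x_3 = 0.1260·34 + 0.0772·53 + 0.0636·57 + 1.1100·52 + 0.0799·52 + 0.0600·54 = 77.1134
  x_4 = 0.1500·34 + 0.1637·53 + 0.1610·57 + 0.1235·52 + 1.1041·52 + 0.0368·54 = 88.7699
  x_5 = 0.1970·34 + 0.0966·53 + 0.1396·57 + 0.0809·52 + 0.0959·52 + 1.1204·54 = 89.4761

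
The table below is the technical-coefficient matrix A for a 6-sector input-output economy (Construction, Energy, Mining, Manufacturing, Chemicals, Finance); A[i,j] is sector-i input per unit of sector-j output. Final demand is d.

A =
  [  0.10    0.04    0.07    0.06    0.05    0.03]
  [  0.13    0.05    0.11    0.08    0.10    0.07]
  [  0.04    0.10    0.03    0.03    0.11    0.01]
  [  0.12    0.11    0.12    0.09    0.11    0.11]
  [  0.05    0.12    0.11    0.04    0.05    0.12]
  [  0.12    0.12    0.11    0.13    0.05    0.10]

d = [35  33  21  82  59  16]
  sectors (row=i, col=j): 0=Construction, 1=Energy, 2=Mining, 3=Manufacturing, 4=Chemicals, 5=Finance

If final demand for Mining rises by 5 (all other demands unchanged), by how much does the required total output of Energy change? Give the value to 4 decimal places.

1.0012

Form M = I − A:
  [  0.90   -0.04   -0.07   -0.06   -0.05   -0.03]
  [ -0.13    0.95   -0.11   -0.08   -0.10   -0.07]
  [ -0.04   -0.10    0.97   -0.03   -0.11   -0.01]
  [ -0.12   -0.11   -0.12    0.91   -0.11   -0.11]
  [ -0.05   -0.12   -0.11   -0.04    0.95   -0.12]
  [ -0.12   -0.12   -0.11   -0.13   -0.05    0.90]
Leontief inverse L = M⁻¹:
  [  1.1601    0.0966    0.1275    0.1042    0.1019    0.0739]
  [  0.2224    1.1408    0.2002    0.1495    0.1797    0.1406]
  [  0.0965    0.1541    1.0886    0.0709    0.1586    0.0571]
  [  0.2384    0.2233    0.2350    1.1798    0.2104    0.2002]
  [  0.1405    0.2052    0.1959    0.1099    1.1269    0.1865]
  [  0.2384    0.2275    0.2216    0.2190    0.1499    1.1860]
Total output x = L · d:
  x_0 = 1.1601·35 + 0.0966·33 + 0.1275·21 + 0.1042·82 + 0.1019·59 + 0.0739·16 = 62.2135
  x_1 = 0.2224·35 + 1.1408·33 + 0.2002·21 + 0.1495·82 + 0.1797·59 + 0.1406·16 = 74.7496
  x_2 = 0.0965·35 + 0.1541·33 + 1.0886·21 + 0.0709·82 + 0.1586·59 + 0.0571·16 = 47.4103
  x_3 = 0.2384·35 + 0.2233·33 + 0.2350·21 + 1.1798·82 + 0.2104·59 + 0.2002·16 = 133.0109
  x_4 = 0.1405·35 + 0.2052·33 + 0.1959·21 + 0.1099·82 + 1.1269·59 + 0.1865·16 = 94.2846
  x_5 = 0.2384·35 + 0.2275·33 + 0.2216·21 + 0.2190·82 + 0.1499·59 + 1.1860·16 = 66.2848
Δx_1 = L[1,2] · Δd_2 = 0.2002 · 5 = 1.0012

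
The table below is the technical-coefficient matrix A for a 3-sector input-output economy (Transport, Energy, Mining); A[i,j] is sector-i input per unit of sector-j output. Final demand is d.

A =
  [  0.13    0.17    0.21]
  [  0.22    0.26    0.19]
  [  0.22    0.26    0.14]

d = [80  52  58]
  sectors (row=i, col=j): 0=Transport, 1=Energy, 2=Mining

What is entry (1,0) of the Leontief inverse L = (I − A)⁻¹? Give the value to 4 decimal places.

Form M = I − A:
  [  0.87   -0.17   -0.21]
  [ -0.22    0.74   -0.19]
  [ -0.22   -0.26    0.86]
Leontief inverse L = M⁻¹:
  [  1.3805    0.4722    0.4414]
  [  0.5432    1.6509    0.4974]
  [  0.5174    0.6199    1.4261]
Total output x = L · d:
  x_0 = 1.3805·80 + 0.4722·52 + 0.4414·58 = 160.5950
  x_1 = 0.5432·80 + 1.6509·52 + 0.4974·58 = 158.1558
  x_2 = 0.5174·80 + 0.6199·52 + 1.4261·58 = 156.3388

L[1,0] = 0.5432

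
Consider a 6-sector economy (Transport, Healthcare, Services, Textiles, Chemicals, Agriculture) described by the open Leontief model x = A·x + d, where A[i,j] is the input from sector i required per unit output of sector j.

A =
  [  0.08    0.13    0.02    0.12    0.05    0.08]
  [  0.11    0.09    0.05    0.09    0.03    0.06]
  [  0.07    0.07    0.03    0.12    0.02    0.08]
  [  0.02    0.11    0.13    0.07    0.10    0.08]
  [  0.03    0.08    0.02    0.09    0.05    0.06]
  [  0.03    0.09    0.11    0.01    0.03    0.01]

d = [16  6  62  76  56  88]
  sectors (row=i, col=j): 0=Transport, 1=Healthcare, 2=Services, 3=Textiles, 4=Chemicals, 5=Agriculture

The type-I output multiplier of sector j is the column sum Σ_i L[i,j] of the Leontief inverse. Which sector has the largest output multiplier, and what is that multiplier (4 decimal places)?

Healthcare (1.9640)

Form M = I − A:
  [  0.92   -0.13   -0.02   -0.12   -0.05   -0.08]
  [ -0.11    0.91   -0.05   -0.09   -0.03   -0.06]
  [ -0.07   -0.07    0.97   -0.12   -0.02   -0.08]
  [ -0.02   -0.11   -0.13    0.93   -0.10   -0.08]
  [ -0.03   -0.08   -0.02   -0.09    0.95   -0.06]
  [ -0.03   -0.09   -0.11   -0.01   -0.03    0.99]
Leontief inverse L = M⁻¹:
  [  1.1292    0.2106    0.0758    0.1861    0.0914    0.1307]
  [  0.1555    1.1635    0.0972    0.1528    0.0664    0.1073]
  [  0.1078    0.1360    1.0782    0.1728    0.0547    0.1214]
  [  0.0698    0.1870    0.1818    1.1406    0.1376    0.1322]
  [  0.0616    0.1336    0.0590    0.1339    1.0784    0.0940]
  [  0.0629    0.1332    0.1346    0.0543    0.0490    1.0415]
Total output x = L · d:
  x_0 = 1.1292·16 + 0.2106·6 + 0.0758·62 + 0.1861·76 + 0.0914·56 + 0.1307·88 = 54.7952
  x_1 = 0.1555·16 + 1.1635·6 + 0.0972·62 + 0.1528·76 + 0.0664·56 + 0.1073·88 = 40.2713
  x_2 = 0.1078·16 + 0.1360·6 + 1.0782·62 + 0.1728·76 + 0.0547·56 + 0.1214·88 = 96.2652
  x_3 = 0.0698·16 + 0.1870·6 + 0.1818·62 + 1.1406·76 + 0.1376·56 + 0.1322·88 = 119.5289
  x_4 = 0.0616·16 + 0.1336·6 + 0.0590·62 + 0.1339·76 + 1.0784·56 + 0.0940·88 = 84.2827
  x_5 = 0.0629·16 + 0.1332·6 + 0.1346·62 + 0.0543·76 + 0.0490·56 + 1.0415·88 = 108.6679
Output multipliers (column sums of L):
  Transport: 1.5868
  Healthcare: 1.9640
  Services: 1.6265
  Textiles: 1.8404
  Chemicals: 1.4775
  Agriculture: 1.6271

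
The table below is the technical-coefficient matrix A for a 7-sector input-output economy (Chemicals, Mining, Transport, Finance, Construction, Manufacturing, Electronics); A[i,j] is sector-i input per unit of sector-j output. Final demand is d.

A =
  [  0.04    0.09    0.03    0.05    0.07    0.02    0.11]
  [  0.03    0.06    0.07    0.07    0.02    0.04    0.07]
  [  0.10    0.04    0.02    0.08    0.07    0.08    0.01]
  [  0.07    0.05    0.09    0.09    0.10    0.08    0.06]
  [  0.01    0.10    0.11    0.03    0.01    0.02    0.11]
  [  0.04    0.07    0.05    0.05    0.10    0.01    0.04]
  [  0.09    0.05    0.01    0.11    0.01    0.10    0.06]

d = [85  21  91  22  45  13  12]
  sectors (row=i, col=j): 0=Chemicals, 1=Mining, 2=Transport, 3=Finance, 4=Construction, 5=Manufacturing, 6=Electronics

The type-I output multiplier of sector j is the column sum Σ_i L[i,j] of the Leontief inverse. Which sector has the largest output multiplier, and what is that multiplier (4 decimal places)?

Finance (1.8304)

Form M = I − A:
  [  0.96   -0.09   -0.03   -0.05   -0.07   -0.02   -0.11]
  [ -0.03    0.94   -0.07   -0.07   -0.02   -0.04   -0.07]
  [ -0.10   -0.04    0.98   -0.08   -0.07   -0.08   -0.01]
  [ -0.07   -0.05   -0.09    0.91   -0.10   -0.08   -0.06]
  [ -0.01   -0.10   -0.11   -0.03    0.99   -0.02   -0.11]
  [ -0.04   -0.07   -0.05   -0.05   -0.10    0.99   -0.04]
  [ -0.09   -0.05   -0.01   -0.11   -0.01   -0.10    0.94]
Leontief inverse L = M⁻¹:
  [  1.0787    0.1352    0.0680    0.1013    0.1016    0.0589    0.1579]
  [  0.0672    1.0979    0.1022    0.1161    0.0546    0.0753    0.1077]
  [  0.1336    0.0876    1.0608    0.1242    0.1105    0.1102    0.0590]
  [  0.1205    0.1109    0.1422    1.1531    0.1513    0.1268    0.1206]
  [  0.0521    0.1386    0.1406    0.0814    1.0424    0.0606    0.1477]
  [  0.0717    0.1111    0.0870    0.0916    0.1288    1.0414    0.0828]
  [  0.1306    0.0985    0.0506    0.1627    0.0563    0.1371    1.1098]
Total output x = L · d:
  x_0 = 1.0787·85 + 0.1352·21 + 0.0680·91 + 0.1013·22 + 0.1016·45 + 0.0589·13 + 0.1579·12 = 110.1748
  x_1 = 0.0672·85 + 1.0979·21 + 0.1022·91 + 0.1161·22 + 0.0546·45 + 0.0753·13 + 0.1077·12 = 45.3555
  x_2 = 0.1336·85 + 0.0876·21 + 1.0608·91 + 0.1242·22 + 0.1105·45 + 0.1102·13 + 0.0590·12 = 119.5677
  x_3 = 0.1205·85 + 0.1109·21 + 0.1422·91 + 1.1531·22 + 0.1513·45 + 0.1268·13 + 0.1206·12 = 60.7847
  x_4 = 0.0521·85 + 0.1386·21 + 0.1406·91 + 0.0814·22 + 1.0424·45 + 0.0606·13 + 0.1477·12 = 71.3895
  x_5 = 0.0717·85 + 0.1111·21 + 0.0870·91 + 0.0916·22 + 0.1288·45 + 1.0414·13 + 0.0828·12 = 38.6848
  x_6 = 0.1306·85 + 0.0985·21 + 0.0506·91 + 0.1627·22 + 0.0563·45 + 0.1371·13 + 1.1098·12 = 38.9871
Output multipliers (column sums of L):
  Chemicals: 1.6544
  Mining: 1.7798
  Transport: 1.6513
  Finance: 1.8304
  Construction: 1.6454
  Manufacturing: 1.6104
  Electronics: 1.7854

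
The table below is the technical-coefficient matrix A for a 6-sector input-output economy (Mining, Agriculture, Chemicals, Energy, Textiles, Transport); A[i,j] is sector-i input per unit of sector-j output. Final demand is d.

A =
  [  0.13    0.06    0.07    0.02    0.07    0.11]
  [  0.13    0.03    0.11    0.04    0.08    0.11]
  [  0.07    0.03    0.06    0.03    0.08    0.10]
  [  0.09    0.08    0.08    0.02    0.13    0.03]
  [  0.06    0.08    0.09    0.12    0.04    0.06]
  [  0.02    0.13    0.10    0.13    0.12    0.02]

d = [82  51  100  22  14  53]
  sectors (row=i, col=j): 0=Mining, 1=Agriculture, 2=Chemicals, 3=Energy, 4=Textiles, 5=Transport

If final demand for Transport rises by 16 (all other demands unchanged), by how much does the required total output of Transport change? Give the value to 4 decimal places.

Form M = I − A:
  [  0.87   -0.06   -0.07   -0.02   -0.07   -0.11]
  [ -0.13    0.97   -0.11   -0.04   -0.08   -0.11]
  [ -0.07   -0.03    0.94   -0.03   -0.08   -0.10]
  [ -0.09   -0.08   -0.08    0.98   -0.13   -0.03]
  [ -0.06   -0.08   -0.09   -0.12    0.96   -0.06]
  [ -0.02   -0.13   -0.10   -0.13   -0.12    0.98]
Leontief inverse L = M⁻¹:
  [  1.2001    0.1196    0.1416    0.0740    0.1410    0.1735]
  [  0.2033    1.0939    0.1853    0.0971    0.1567    0.1771]
  [  0.1226    0.0796    1.1176    0.0764    0.1375    0.1475]
  [  0.1571    0.1304    0.1459    1.0689    0.1907    0.0915]
  [  0.1294    0.1342    0.1586    0.1650    1.1127    0.1189]
  [  0.1006    0.1894    0.1803    0.1842    0.1992    1.0892]
Total output x = L · d:
  x_0 = 1.2001·82 + 0.1196·51 + 0.1416·100 + 0.0740·22 + 0.1410·14 + 0.1735·53 = 131.4587
  x_1 = 0.2033·82 + 1.0939·51 + 0.1853·100 + 0.0971·22 + 0.1567·14 + 0.1771·53 = 104.7007
  x_2 = 0.1226·82 + 0.0796·51 + 1.1176·100 + 0.0764·22 + 0.1375·14 + 0.1475·53 = 137.2919
  x_3 = 0.1571·82 + 0.1304·51 + 0.1459·100 + 1.0689·22 + 0.1907·14 + 0.0915·53 = 65.1559
  x_4 = 0.1294·82 + 0.1342·51 + 0.1586·100 + 0.1650·22 + 1.1127·14 + 0.1189·53 = 58.8220
  x_5 = 0.1006·82 + 0.1894·51 + 0.1803·100 + 0.1842·22 + 0.1992·14 + 1.0892·53 = 100.5085
Δx_5 = L[5,5] · Δd_5 = 1.0892 · 16 = 17.4271

17.4271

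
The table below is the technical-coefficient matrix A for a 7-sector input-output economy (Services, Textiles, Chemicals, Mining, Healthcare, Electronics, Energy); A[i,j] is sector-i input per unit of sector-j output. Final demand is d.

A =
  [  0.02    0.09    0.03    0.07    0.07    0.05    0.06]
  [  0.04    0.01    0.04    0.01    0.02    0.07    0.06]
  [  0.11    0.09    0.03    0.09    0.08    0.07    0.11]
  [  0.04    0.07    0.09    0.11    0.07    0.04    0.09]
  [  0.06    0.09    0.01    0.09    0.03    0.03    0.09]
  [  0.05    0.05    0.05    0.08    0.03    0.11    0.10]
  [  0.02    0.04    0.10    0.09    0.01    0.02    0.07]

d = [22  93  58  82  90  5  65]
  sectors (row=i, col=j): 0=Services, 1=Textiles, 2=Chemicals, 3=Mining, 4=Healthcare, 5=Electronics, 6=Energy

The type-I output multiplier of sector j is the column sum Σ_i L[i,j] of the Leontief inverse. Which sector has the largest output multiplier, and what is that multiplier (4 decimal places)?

Energy (1.9971)

Form M = I − A:
  [  0.98   -0.09   -0.03   -0.07   -0.07   -0.05   -0.06]
  [ -0.04    0.99   -0.04   -0.01   -0.02   -0.07   -0.06]
  [ -0.11   -0.09    0.97   -0.09   -0.08   -0.07   -0.11]
  [ -0.04   -0.07   -0.09    0.89   -0.07   -0.04   -0.09]
  [ -0.06   -0.09   -0.01   -0.09    0.97   -0.03   -0.09]
  [ -0.05   -0.05   -0.05   -0.08   -0.03    0.89   -0.10]
  [ -0.02   -0.04   -0.10   -0.09   -0.01   -0.02    0.93]
Leontief inverse L = M⁻¹:
  [  1.0505    0.1276    0.0660    0.1197    0.0963    0.0854    0.1139]
  [  0.0605    1.0368    0.0641    0.0451    0.0382    0.0955    0.0967]
  [  0.1519    0.1488    1.0840    0.1654    0.1211    0.1213    0.1884]
  [  0.0834    0.1248    0.1398    1.1811    0.1097    0.0860    0.1641]
  [  0.0875    0.1276    0.0499    0.1405    1.0576    0.0640    0.1426]
  [  0.0873    0.0982    0.0978    0.1453    0.0644    1.1564    0.1682]
  [  0.0524    0.0789    0.1369    0.1412    0.0401    0.0529    1.1232]
Total output x = L · d:
  x_0 = 1.0505·22 + 0.1276·93 + 0.0660·58 + 0.1197·82 + 0.0963·90 + 0.0854·5 + 0.1139·65 = 65.1227
  x_1 = 0.0605·22 + 1.0368·93 + 0.0641·58 + 0.0451·82 + 0.0382·90 + 0.0955·5 + 0.0967·65 = 115.3805
  x_2 = 0.1519·22 + 0.1488·93 + 1.0840·58 + 0.1654·82 + 0.1211·90 + 0.1213·5 + 0.1884·65 = 117.3685
  x_3 = 0.0834·22 + 0.1248·93 + 0.1398·58 + 1.1811·82 + 0.1097·90 + 0.0860·5 + 0.1641·65 = 139.3697
  x_4 = 0.0875·22 + 0.1276·93 + 0.0499·58 + 0.1405·82 + 1.0576·90 + 0.0640·5 + 0.1426·65 = 132.9726
  x_5 = 0.0873·22 + 0.0982·93 + 0.0978·58 + 0.1453·82 + 0.0644·90 + 1.1564·5 + 0.1682·65 = 51.1479
  x_6 = 0.0524·22 + 0.0789·93 + 0.1369·58 + 0.1412·82 + 0.0401·90 + 0.0529·5 + 1.1232·65 = 104.8930
Output multipliers (column sums of L):
  Services: 1.5736
  Textiles: 1.7426
  Chemicals: 1.6386
  Mining: 1.9384
  Healthcare: 1.5274
  Electronics: 1.6614
  Energy: 1.9971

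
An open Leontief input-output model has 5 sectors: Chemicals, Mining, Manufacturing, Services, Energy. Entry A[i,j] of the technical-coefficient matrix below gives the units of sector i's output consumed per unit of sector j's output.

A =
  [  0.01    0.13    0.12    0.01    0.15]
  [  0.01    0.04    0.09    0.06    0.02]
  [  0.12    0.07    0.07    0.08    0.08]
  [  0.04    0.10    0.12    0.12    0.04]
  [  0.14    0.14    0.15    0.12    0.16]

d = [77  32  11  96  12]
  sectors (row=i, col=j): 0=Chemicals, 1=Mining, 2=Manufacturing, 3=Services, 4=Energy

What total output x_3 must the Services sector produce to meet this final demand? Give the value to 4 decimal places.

Form M = I − A:
  [  0.99   -0.13   -0.12   -0.01   -0.15]
  [ -0.01    0.96   -0.09   -0.06   -0.02]
  [ -0.12   -0.07    0.93   -0.08   -0.08]
  [ -0.04   -0.10   -0.12    0.88   -0.04]
  [ -0.14   -0.14   -0.15   -0.12    0.84]
Leontief inverse L = M⁻¹:
  [  1.0705    0.1993    0.2022    0.0740    0.2187]
  [  0.0370    1.0727    0.1283    0.0919    0.0487]
  [  0.1678    0.1428    1.1525    0.1368    0.1497]
  [  0.0861    0.1623    0.1941    1.1788    0.0938]
  [  0.2269    0.2607    0.2886    0.2205    1.2752]
Total output x = L · d:
  x_0 = 1.0705·77 + 0.1993·32 + 0.2022·11 + 0.0740·96 + 0.2187·12 = 100.7593
  x_1 = 0.0370·77 + 1.0727·32 + 0.1283·11 + 0.0919·96 + 0.0487·12 = 47.9906
  x_2 = 0.1678·77 + 0.1428·32 + 1.1525·11 + 0.1368·96 + 0.1497·12 = 45.1040
  x_3 = 0.0861·77 + 0.1623·32 + 0.1941·11 + 1.1788·96 + 0.0938·12 = 128.2500
  x_4 = 0.2269·77 + 0.2607·32 + 0.2886·11 + 0.2205·96 + 1.2752·12 = 65.4531

128.2500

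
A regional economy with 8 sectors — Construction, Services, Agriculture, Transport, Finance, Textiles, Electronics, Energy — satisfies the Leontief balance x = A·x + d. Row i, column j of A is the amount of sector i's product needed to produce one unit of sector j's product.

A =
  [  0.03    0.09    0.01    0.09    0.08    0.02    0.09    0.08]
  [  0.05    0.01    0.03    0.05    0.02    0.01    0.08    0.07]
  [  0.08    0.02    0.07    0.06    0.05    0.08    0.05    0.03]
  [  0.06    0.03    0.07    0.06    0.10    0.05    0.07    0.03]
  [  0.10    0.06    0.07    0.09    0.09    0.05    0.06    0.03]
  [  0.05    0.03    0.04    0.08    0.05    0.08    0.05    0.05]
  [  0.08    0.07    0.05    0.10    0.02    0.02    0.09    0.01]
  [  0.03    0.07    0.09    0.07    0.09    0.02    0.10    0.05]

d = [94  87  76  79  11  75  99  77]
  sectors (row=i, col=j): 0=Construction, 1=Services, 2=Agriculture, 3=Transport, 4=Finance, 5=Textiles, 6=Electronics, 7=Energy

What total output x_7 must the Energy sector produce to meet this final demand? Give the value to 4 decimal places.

147.6434

Form M = I − A:
  [  0.97   -0.09   -0.01   -0.09   -0.08   -0.02   -0.09   -0.08]
  [ -0.05    0.99   -0.03   -0.05   -0.02   -0.01   -0.08   -0.07]
  [ -0.08   -0.02    0.93   -0.06   -0.05   -0.08   -0.05   -0.03]
  [ -0.06   -0.03   -0.07    0.94   -0.10   -0.05   -0.07   -0.03]
  [ -0.10   -0.06   -0.07   -0.09    0.91   -0.05   -0.06   -0.03]
  [ -0.05   -0.03   -0.04   -0.08   -0.05    0.92   -0.05   -0.05]
  [ -0.08   -0.07   -0.05   -0.10   -0.02   -0.02    0.91   -0.01]
  [ -0.03   -0.07   -0.09   -0.07   -0.09   -0.02   -0.10    0.95]
Leontief inverse L = M⁻¹:
  [  1.0862    0.1342    0.0604    0.1583    0.1371    0.0524    0.1595    0.1170]
  [  0.0860    1.0423    0.0635    0.0965    0.0584    0.0319    0.1270    0.0940]
  [  0.1300    0.0601    1.1127    0.1228    0.1026    0.1163    0.1090    0.0649]
  [  0.1170    0.0734    0.1176    1.1280    0.1566    0.0877    0.1336    0.0656]
  [  0.1636    0.1101    0.1233    0.1678    1.1562    0.0920    0.1349    0.0739]
  [  0.0986    0.0684    0.0834    0.1408    0.1021    1.1145    0.1083    0.0834]
  [  0.1289    0.1085    0.0904    0.1604    0.0687    0.0503    1.1506    0.0437]
  [  0.0927    0.1154    0.1436    0.1426    0.1488    0.0590    0.1707    1.0876]
Total output x = L · d:
  x_0 = 1.0862·94 + 0.1342·87 + 0.0604·76 + 0.1583·79 + 0.1371·11 + 0.0524·75 + 0.1595·99 + 0.1170·77 = 161.1143
  x_1 = 0.0860·94 + 1.0423·87 + 0.0635·76 + 0.0965·79 + 0.0584·11 + 0.0319·75 + 0.1270·99 + 0.0940·77 = 134.0539
  x_2 = 0.1300·94 + 0.0601·87 + 1.1127·76 + 0.1228·79 + 0.1026·11 + 0.1163·75 + 0.1090·99 + 0.0649·77 = 137.3541
  x_3 = 0.1170·94 + 0.0734·87 + 0.1176·76 + 1.1280·79 + 0.1566·11 + 0.0877·75 + 0.1336·99 + 0.0656·77 = 142.0063
  x_4 = 0.1636·94 + 0.1101·87 + 0.1233·76 + 0.1678·79 + 1.1562·11 + 0.0920·75 + 0.1349·99 + 0.0739·77 = 86.2413
  x_5 = 0.0986·94 + 0.0684·87 + 0.0834·76 + 0.1408·79 + 0.1021·11 + 1.1145·75 + 0.1083·99 + 0.0834·77 = 134.5336
  x_6 = 0.1289·94 + 0.1085·87 + 0.0904·76 + 0.1604·79 + 0.0687·11 + 0.0503·75 + 1.1506·99 + 0.0437·77 = 162.8936
  x_7 = 0.0927·94 + 0.1154·87 + 0.1436·76 + 0.1426·79 + 0.1488·11 + 0.0590·75 + 0.1707·99 + 1.0876·77 = 147.6434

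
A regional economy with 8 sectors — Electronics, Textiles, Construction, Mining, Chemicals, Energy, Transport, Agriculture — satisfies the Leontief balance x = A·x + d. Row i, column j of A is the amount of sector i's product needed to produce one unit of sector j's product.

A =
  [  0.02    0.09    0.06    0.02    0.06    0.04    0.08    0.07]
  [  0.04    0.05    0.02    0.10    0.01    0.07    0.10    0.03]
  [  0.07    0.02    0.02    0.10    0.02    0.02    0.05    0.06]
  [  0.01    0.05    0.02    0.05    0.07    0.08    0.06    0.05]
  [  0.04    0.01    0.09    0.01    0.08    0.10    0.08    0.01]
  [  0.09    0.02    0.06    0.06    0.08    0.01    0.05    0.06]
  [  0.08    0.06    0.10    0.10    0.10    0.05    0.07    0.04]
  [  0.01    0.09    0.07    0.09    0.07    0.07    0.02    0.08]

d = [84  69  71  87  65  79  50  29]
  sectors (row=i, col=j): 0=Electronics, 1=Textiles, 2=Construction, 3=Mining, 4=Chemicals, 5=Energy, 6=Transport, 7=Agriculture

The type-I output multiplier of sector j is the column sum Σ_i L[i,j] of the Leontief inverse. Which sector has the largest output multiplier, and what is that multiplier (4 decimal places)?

Mining (1.9528)

Form M = I − A:
  [  0.98   -0.09   -0.06   -0.02   -0.06   -0.04   -0.08   -0.07]
  [ -0.04    0.95   -0.02   -0.10   -0.01   -0.07   -0.10   -0.03]
  [ -0.07   -0.02    0.98   -0.10   -0.02   -0.02   -0.05   -0.06]
  [ -0.01   -0.05   -0.02    0.95   -0.07   -0.08   -0.06   -0.05]
  [ -0.04   -0.01   -0.09   -0.01    0.92   -0.10   -0.08   -0.01]
  [ -0.09   -0.02   -0.06   -0.06   -0.08    0.99   -0.05   -0.06]
  [ -0.08   -0.06   -0.10   -0.10   -0.10   -0.05    0.93   -0.04]
  [ -0.01   -0.09   -0.07   -0.09   -0.07   -0.07   -0.02    0.92]
Leontief inverse L = M⁻¹:
  [  1.0581    0.1281    0.1054    0.0775    0.1086    0.0855    0.1317    0.1082]
  [  0.0761    1.0881    0.0626    0.1526    0.0609    0.1121    0.1495    0.0681]
  [  0.0953    0.0552    1.0555    0.1417    0.0626    0.0581    0.0906    0.0940]
  [  0.0441    0.0815    0.0615    1.0964    0.1167    0.1204    0.1049    0.0833]
  [  0.0816    0.0409    0.1356    0.0587    1.1295    0.1375    0.1281    0.0464]
  [  0.1222    0.0586    0.1045    0.1075    0.1291    1.0550    0.0993    0.0984]
  [  0.1284    0.1091    0.1584    0.1682    0.1662    0.1105    1.1396    0.0914]
  [  0.0488    0.1300    0.1153    0.1501    0.1227    0.1212    0.0753    1.1231]
Total output x = L · d:
  x_0 = 1.0581·84 + 0.1281·69 + 0.1054·71 + 0.0775·87 + 0.1086·65 + 0.0855·79 + 0.1317·50 + 0.1082·29 = 135.4719
  x_1 = 0.0761·84 + 1.0881·69 + 0.0626·71 + 0.1526·87 + 0.0609·65 + 0.1121·79 + 0.1495·50 + 0.0681·29 = 121.4649
  x_2 = 0.0953·84 + 0.0552·69 + 1.0555·71 + 0.1417·87 + 0.0626·65 + 0.0581·79 + 0.0906·50 + 0.0940·29 = 114.9966
  x_3 = 0.0441·84 + 0.0815·69 + 0.0615·71 + 1.0964·87 + 0.1167·65 + 0.1204·79 + 0.1049·50 + 0.0833·29 = 133.8326
  x_4 = 0.0816·84 + 0.0409·69 + 0.1356·71 + 0.0587·87 + 1.1295·65 + 0.1375·79 + 0.1281·50 + 0.0464·29 = 116.4507
  x_5 = 0.1222·84 + 0.0586·69 + 0.1045·71 + 0.1075·87 + 0.1291·65 + 1.0550·79 + 0.0993·50 + 0.0984·29 = 130.6333
  x_6 = 0.1284·84 + 0.1091·69 + 0.1584·71 + 0.1682·87 + 0.1662·65 + 0.1105·79 + 1.1396·50 + 0.0914·29 = 123.3476
  x_7 = 0.0488·84 + 0.1300·69 + 0.1153·71 + 0.1501·87 + 0.1227·65 + 0.1212·79 + 0.0753·50 + 1.1231·29 = 88.2001
Output multipliers (column sums of L):
  Electronics: 1.6547
  Textiles: 1.6914
  Construction: 1.7986
  Mining: 1.9528
  Chemicals: 1.8964
  Energy: 1.8003
  Transport: 1.9189
  Agriculture: 1.7129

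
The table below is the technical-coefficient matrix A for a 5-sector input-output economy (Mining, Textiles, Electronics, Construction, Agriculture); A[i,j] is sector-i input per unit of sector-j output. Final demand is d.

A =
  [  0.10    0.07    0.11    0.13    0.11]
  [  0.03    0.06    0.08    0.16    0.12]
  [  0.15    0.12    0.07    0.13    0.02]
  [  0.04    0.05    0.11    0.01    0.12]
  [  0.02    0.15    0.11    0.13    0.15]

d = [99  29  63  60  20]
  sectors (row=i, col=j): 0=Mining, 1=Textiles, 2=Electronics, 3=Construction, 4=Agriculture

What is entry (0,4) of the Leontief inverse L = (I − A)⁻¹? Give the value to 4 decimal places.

L[0,4] = 0.2110

Form M = I − A:
  [  0.90   -0.07   -0.11   -0.13   -0.11]
  [ -0.03    0.94   -0.08   -0.16   -0.12]
  [ -0.15   -0.12    0.93   -0.13   -0.02]
  [ -0.04   -0.05   -0.11    0.99   -0.12]
  [ -0.02   -0.15   -0.11   -0.13    0.85]
Leontief inverse L = M⁻¹:
  [  1.1655    0.1589    0.2041    0.2332    0.2110]
  [  0.0801    1.1365    0.1607    0.2427    0.2089]
  [  0.2119    0.1937    1.1572    0.2260    0.1139]
  [  0.0846    0.1153    0.1703    1.0864    0.1846]
  [  0.0819    0.2470    0.2089    0.2437    1.2613]
Total output x = L · d:
  x_0 = 1.1655·99 + 0.1589·29 + 0.2041·63 + 0.2332·60 + 0.2110·20 = 151.0598
  x_1 = 0.0801·99 + 1.1365·29 + 0.1607·63 + 0.2427·60 + 0.2089·20 = 69.7505
  x_2 = 0.2119·99 + 0.1937·29 + 1.1572·63 + 0.2260·60 + 0.1139·20 = 115.3409
  x_3 = 0.0846·99 + 0.1153·29 + 0.1703·63 + 1.0864·60 + 0.1846·20 = 91.3250
  x_4 = 0.0819·99 + 0.2470·29 + 0.2089·63 + 0.2437·60 + 1.2613·20 = 68.2865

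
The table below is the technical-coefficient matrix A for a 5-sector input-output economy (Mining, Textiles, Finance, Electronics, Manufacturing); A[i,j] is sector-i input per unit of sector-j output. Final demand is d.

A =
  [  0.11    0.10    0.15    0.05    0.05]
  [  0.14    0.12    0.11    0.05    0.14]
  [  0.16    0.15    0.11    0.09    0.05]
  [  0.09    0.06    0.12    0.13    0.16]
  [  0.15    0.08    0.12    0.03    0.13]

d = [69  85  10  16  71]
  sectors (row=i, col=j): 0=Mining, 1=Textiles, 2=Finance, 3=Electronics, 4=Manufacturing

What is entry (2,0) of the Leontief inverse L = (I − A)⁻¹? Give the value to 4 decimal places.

L[2,0] = 0.3144

Form M = I − A:
  [  0.89   -0.10   -0.15   -0.05   -0.05]
  [ -0.14    0.88   -0.11   -0.05   -0.14]
  [ -0.16   -0.15    0.89   -0.09   -0.05]
  [ -0.09   -0.06   -0.12    0.87   -0.16]
  [ -0.15   -0.08   -0.12   -0.03    0.87]
Leontief inverse L = M⁻¹:
  [  1.2403    0.2076    0.2694    0.1160    0.1415]
  [  0.2972    1.2452    0.2551    0.1238    0.2549]
  [  0.3144    0.2765    1.2560    0.1696    0.1659]
  [  0.2461    0.1813    0.2651    1.2111    0.2813]
  [  0.2930    0.1947    0.2523    0.0965    1.2298]
Total output x = L · d:
  x_0 = 1.2403·69 + 0.2076·85 + 0.2694·10 + 0.1160·16 + 0.1415·71 = 117.8230
  x_1 = 0.2972·69 + 1.2452·85 + 0.2551·10 + 0.1238·16 + 0.2549·71 = 148.9812
  x_2 = 0.3144·69 + 0.2765·85 + 1.2560·10 + 0.1696·16 + 0.1659·71 = 72.2488
  x_3 = 0.2461·69 + 0.1813·85 + 0.2651·10 + 1.2111·16 + 0.2813·71 = 74.3877
  x_4 = 0.2930·69 + 0.1947·85 + 0.2523·10 + 0.0965·16 + 1.2298·71 = 128.1534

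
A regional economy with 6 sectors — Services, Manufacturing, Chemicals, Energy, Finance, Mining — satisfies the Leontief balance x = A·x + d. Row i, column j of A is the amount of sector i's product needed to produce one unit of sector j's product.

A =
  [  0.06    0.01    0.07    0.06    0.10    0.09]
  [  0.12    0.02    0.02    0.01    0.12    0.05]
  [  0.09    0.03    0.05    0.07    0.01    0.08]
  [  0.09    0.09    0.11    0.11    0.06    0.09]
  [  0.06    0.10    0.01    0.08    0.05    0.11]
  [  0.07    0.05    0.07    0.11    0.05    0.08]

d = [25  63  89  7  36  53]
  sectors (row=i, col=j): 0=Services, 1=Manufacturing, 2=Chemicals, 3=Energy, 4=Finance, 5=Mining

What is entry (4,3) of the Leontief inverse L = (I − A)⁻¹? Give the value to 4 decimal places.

L[4,3] = 0.1331

Form M = I − A:
  [  0.94   -0.01   -0.07   -0.06   -0.10   -0.09]
  [ -0.12    0.98   -0.02   -0.01   -0.12   -0.05]
  [ -0.09   -0.03    0.95   -0.07   -0.01   -0.08]
  [ -0.09   -0.09   -0.11    0.89   -0.06   -0.09]
  [ -0.06   -0.10   -0.01   -0.08    0.95   -0.11]
  [ -0.07   -0.05   -0.07   -0.11   -0.05    0.92]
Leontief inverse L = M⁻¹:
  [  1.1112    0.0470    0.1086    0.1148    0.1391    0.1486]
  [  0.1615    1.0498    0.0493    0.0534    0.1588    0.1014]
  [  0.1348    0.0565    1.0870    0.1152    0.0468    0.1276]
  [  0.1664    0.1360    0.1655    1.1809    0.1199    0.1679]
  [  0.1177    0.1358    0.0509    0.1331    1.0999    0.1678]
  [  0.1299    0.0886    0.1162    0.1688    0.0969    1.1427]
Total output x = L · d:
  x_0 = 1.1112·25 + 0.0470·63 + 0.1086·89 + 0.1148·7 + 0.1391·36 + 0.1486·53 = 54.0879
  x_1 = 0.1615·25 + 1.0498·63 + 0.0493·89 + 0.0534·7 + 0.1588·36 + 0.1014·53 = 86.0331
  x_2 = 0.1348·25 + 0.0565·63 + 1.0870·89 + 0.1152·7 + 0.0468·36 + 0.1276·53 = 112.9276
  x_3 = 0.1664·25 + 0.1360·63 + 0.1655·89 + 1.1809·7 + 0.1199·36 + 0.1679·53 = 48.9393
  x_4 = 0.1177·25 + 0.1358·63 + 0.0509·89 + 0.1331·7 + 1.0999·36 + 0.1678·53 = 65.4495
  x_5 = 0.1299·25 + 0.0886·63 + 0.1162·89 + 0.1688·7 + 0.0969·36 + 1.1427·53 = 84.4006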